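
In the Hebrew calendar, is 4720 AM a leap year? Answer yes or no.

Hebrew year 4720 is year 8 of its 19-year Metonic cycle; leap years are at positions 3, 6, 8, 11, 14, 17, 19, so it is a leap year (13 months).

yes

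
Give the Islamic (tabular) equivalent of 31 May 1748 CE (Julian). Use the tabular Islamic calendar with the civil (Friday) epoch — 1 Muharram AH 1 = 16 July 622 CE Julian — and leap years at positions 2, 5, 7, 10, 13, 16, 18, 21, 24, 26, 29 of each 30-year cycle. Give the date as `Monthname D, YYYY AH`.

Jumada al-Thani 14, 1161 AH

Julian Day Number of the source date = 2359666.
Converting JDN 2359666 to the tabular Islamic calendar gives 14 Jumada al-Thani 1161 AH.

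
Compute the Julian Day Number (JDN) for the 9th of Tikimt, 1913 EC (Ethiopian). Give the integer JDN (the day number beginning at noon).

Equivalently 19 October 1920 (Gregorian).
JDN 2451545 is 1 January 2000 CE (Gregorian); the target day is −28928 days from there, so JDN = 2422617.

2422617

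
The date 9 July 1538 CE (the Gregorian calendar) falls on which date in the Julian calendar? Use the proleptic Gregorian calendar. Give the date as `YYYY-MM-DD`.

The Julian–Gregorian offset here is 10 days (Julian trailing).
9 July 1538 Gregorian − 10 days → 29 June 1538 Julian.

1538-06-29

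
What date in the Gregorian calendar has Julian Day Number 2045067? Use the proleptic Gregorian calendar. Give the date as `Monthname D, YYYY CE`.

Counting from JDN 2299161 = 15 Oct 1582 gives an offset of -254094 days.

February 6, 887 CE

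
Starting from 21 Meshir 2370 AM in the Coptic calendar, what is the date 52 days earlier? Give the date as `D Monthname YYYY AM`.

The starting date is JDN 2690477; 2690477 − 52 = 2690425.
JDN 2690425 corresponds to 29 Koiak 2370 AM.

29 Koiak 2370 AM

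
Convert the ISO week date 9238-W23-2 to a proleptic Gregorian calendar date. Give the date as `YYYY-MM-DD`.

ISO week 1 of 9238 is the week containing the first Thursday of 9238.
Week 23, day 2 (Tuesday) lands on 9238-06-08.

9238-06-08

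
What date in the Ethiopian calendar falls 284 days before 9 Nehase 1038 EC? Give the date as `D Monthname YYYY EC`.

Counting 284 days back from JDN 2103323 reaches JDN 2103039, which is 25 Tikimt 1038 EC.

25 Tikimt 1038 EC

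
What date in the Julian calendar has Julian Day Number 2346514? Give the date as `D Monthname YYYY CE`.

28 May 1712 CE

JDN 2346514 is 8 June 1712 in the Gregorian calendar.
In the Julian calendar that day is 28 May 1712 CE.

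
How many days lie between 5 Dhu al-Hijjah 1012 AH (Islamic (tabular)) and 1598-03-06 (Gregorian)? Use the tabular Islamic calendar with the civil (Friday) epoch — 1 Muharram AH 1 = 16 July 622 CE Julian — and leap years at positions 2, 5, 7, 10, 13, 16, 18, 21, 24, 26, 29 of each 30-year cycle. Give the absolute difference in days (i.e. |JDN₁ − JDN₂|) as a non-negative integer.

JDN of the first date = 2307034.
JDN of the second date = 2304782.
|2304782 − 2307034| = 2252.

2252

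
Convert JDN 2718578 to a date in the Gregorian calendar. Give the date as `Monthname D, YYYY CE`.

JDN 2451545 is 1 Jan 2000; 2718578 is +267033 days from there.

February 11, 2731 CE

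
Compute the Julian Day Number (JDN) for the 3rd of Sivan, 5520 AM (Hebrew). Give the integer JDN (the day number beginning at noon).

Equivalently 18 May 1760 (Gregorian).
JDN 2400001 is 17 November 1858 CE (Gregorian), MJD 0; the target day is −35976 days from there, so JDN = 2364025.

2364025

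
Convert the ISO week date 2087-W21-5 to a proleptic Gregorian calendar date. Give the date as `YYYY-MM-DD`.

2087-05-23

ISO week 1 of 2087 is the week containing the first Thursday of 2087.
Week 21, day 5 (Friday) lands on 2087-05-23.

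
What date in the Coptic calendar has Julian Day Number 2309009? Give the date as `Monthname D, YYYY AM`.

Thout 24, 1326 AM

JDN 2309009 is 1 October 1609 in the Gregorian calendar.
In the Coptic calendar that day is Thout 24, 1326 AM.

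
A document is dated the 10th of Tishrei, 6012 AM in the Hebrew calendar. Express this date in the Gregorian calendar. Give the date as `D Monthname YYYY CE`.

27 September 2251 CE

Both dates share Julian Day Number 2543490; in the Gregorian calendar that is 27 September 2251 CE.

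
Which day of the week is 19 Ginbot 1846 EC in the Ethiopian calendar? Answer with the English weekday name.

Friday

This is JDN 2398365 (26 May 1854 Gregorian).
Since JDN mod 7 = 4 (0 = Monday), the day is Friday.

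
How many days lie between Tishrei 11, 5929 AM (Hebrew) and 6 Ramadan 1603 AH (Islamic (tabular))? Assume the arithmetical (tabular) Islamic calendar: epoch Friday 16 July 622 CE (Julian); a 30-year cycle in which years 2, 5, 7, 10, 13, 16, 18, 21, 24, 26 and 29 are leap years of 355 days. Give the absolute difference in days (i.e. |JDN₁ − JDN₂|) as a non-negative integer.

3184

First date → JDN 2513192; second date → JDN 2516376.
The interval is |2513192 − 2516376| = 3184 days.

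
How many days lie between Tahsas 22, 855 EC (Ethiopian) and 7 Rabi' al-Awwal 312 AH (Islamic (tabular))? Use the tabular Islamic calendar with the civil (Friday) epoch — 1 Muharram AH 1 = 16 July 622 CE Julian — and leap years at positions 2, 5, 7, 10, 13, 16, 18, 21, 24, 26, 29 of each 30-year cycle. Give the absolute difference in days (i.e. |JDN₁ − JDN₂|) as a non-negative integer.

22458

JDN of the first date = 2036255.
JDN of the second date = 2058713.
|2058713 − 2036255| = 22458.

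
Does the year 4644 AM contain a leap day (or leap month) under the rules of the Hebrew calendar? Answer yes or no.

Hebrew year 4644 is year 8 of its 19-year Metonic cycle; leap years are at positions 3, 6, 8, 11, 14, 17, 19, so it is a leap year (13 months).

yes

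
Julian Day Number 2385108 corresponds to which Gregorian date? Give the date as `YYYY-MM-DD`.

1818-02-07

Counting from JDN 2299161 = 15 Oct 1582 gives an offset of 85947 days.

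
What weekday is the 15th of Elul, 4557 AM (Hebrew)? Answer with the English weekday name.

Equivalently 17 August 797 Gregorian, JDN 2012387.
2012387 ≡ 6 (mod 7); counting from Monday = 0 gives Sunday.

Sunday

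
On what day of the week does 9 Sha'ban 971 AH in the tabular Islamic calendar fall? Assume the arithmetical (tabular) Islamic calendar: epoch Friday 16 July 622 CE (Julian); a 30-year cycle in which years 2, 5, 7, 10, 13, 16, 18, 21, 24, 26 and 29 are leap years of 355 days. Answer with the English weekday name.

Thursday

This is JDN 2292391 (2 April 1564 Gregorian).
JDN 2292391 mod 7 = 3, and JDN 0 was a Monday, so this is a Thursday.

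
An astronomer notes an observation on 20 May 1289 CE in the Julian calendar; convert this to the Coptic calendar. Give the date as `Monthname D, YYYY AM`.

Pashons 25, 1005 AM

Both dates share Julian Day Number 2192005; in the Coptic calendar that is 25 Pashons 1005 AM.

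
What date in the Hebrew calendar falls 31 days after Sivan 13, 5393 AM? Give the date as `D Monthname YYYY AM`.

Counting 31 days forward from JDN 2317643 reaches JDN 2317674, which is 14 Tammuz 5393 AM.

14 Tammuz 5393 AM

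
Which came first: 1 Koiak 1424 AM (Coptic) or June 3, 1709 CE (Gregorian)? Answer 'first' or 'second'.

first

First date → JDN 2344871; second date → JDN 2345413.
JDN 2344871 < JDN 2345413, so the first date is earlier.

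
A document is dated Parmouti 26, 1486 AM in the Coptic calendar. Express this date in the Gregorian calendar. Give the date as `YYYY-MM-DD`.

Both dates share Julian Day Number 2367661; in the Gregorian calendar that is 2 May 1770 CE.

1770-05-02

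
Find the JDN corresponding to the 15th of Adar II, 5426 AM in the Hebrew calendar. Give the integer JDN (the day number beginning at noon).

Equivalently 22 March 1666 (Gregorian).
JDN 2400001 is 17 November 1858 CE (Gregorian), MJD 0; the target day is −70366 days from there, so JDN = 2329635.

2329635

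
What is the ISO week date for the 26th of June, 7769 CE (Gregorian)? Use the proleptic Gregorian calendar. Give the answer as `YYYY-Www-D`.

The weekday is Monday (ISO weekday 1).
That Monday belongs to ISO week 26 of ISO year 7769.

7769-W26-1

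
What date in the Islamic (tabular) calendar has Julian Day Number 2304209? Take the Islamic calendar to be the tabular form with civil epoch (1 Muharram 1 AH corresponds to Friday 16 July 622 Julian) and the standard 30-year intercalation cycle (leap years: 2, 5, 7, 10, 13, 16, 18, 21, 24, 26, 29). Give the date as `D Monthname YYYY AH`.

15 Dhu al-Hijjah 1004 AH

The Gregorian equivalent of JDN 2304209 is 10 August 1596.
In the tabular Islamic calendar that day is 15 Dhu al-Hijjah 1004 AH.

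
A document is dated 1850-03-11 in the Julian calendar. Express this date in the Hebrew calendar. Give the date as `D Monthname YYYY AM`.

10 Nisan 5610 AM

The source date corresponds to 23 March 1850 in the Gregorian calendar (JDN 2396840).
That day falls on 10 Nisan 5610 AM in the Hebrew calendar.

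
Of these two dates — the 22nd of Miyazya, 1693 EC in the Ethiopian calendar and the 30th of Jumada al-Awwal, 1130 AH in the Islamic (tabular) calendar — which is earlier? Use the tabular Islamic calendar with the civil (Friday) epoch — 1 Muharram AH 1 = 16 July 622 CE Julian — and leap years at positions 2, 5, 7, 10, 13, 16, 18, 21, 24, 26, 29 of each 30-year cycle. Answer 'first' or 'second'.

First date → JDN 2342455; second date → JDN 2348667.
JDN 2342455 < JDN 2348667, so the first date is earlier.

first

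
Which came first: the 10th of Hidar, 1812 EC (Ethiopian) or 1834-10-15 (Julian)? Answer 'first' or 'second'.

Converting both to JDN: 2385758 vs 2391214; the smaller is the first.

first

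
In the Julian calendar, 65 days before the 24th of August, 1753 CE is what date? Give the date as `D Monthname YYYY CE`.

20 June 1753 CE

Counting 65 days back from JDN 2361577 reaches JDN 2361512, which is 20 June 1753 CE.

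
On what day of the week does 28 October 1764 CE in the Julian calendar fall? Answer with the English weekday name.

Thursday

In the Gregorian calendar this is 8 November 1764 (JDN 2365660).
JDN 2365660 mod 7 = 3, and JDN 0 was a Monday, so this is a Thursday.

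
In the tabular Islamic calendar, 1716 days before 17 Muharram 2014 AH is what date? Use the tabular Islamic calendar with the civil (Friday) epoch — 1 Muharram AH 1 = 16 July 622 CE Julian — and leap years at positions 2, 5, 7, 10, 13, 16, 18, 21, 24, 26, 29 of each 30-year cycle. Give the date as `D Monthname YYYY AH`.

14 Rabi' al-Awwal 2009 AH

JDN of 17 Muharram 2014 AH = 2661796.
2661796 − 1716 = 2660080.
JDN 2660080 in the tabular Islamic calendar is 14 Rabi' al-Awwal 2009 AH.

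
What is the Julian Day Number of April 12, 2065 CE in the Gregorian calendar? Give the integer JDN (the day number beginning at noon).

2475388

JDN 2400001 is 17 November 1858 CE (Gregorian), MJD 0; the target day is +75387 days from there, so JDN = 2475388.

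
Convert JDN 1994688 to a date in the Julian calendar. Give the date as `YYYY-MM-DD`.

The proleptic Gregorian equivalent of JDN 1994688 is 3 March 749.
In the Julian calendar that day is 0749-02-27.

0749-02-27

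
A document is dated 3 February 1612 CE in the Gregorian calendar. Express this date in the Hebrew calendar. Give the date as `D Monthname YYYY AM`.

Both dates share Julian Day Number 2309864; in the Hebrew calendar that is 30 Shevat 5372 AM.

30 Shevat 5372 AM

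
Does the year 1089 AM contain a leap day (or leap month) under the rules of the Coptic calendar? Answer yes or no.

no

1089 mod 4 = 1; in the Coptic calendar a year is leap when year mod 4 = 3, so it is a common year.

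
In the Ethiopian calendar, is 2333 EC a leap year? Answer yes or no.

no

2333 mod 4 = 1; in the Ethiopian calendar a year is leap when year mod 4 = 3, so it is a common year.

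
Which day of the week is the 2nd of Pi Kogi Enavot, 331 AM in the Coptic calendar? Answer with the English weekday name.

This is JDN 1945923 (28 August 615 Gregorian).
Since JDN mod 7 = 0 (0 = Monday), the day is Monday.

Monday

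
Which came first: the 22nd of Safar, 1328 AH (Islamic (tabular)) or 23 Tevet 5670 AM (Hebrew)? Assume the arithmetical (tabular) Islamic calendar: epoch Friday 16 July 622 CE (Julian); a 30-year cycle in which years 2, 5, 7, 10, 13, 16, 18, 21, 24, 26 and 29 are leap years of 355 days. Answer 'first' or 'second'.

Converting both to JDN: 2418736 vs 2418676; the smaller is the second.

second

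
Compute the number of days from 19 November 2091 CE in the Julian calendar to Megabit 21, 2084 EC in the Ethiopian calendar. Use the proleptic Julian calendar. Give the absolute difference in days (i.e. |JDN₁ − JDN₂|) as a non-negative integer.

First date → JDN 2485118; second date → JDN 2485237.
The interval is |2485118 − 2485237| = 119 days.

119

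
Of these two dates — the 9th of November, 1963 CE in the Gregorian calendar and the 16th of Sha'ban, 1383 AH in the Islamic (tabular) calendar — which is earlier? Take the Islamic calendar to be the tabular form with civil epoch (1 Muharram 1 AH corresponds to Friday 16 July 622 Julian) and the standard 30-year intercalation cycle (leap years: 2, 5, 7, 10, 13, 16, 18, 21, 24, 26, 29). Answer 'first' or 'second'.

Converting both to JDN: 2438343 vs 2438397; the smaller is the first.

first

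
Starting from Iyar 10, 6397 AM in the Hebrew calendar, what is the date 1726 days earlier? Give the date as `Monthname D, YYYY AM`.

Tammuz 27, 6392 AM

The starting date is JDN 2684321; 2684321 − 1726 = 2682595.
JDN 2682595 corresponds to Tammuz 27, 6392 AM.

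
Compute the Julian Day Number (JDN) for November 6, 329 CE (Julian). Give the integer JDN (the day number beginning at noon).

1841535

In the proleptic Gregorian calendar the same day is 7 November 329.
JDN 2451545 is 1 January 2000 CE (Gregorian); the target day is −610010 days from there, so JDN = 1841535.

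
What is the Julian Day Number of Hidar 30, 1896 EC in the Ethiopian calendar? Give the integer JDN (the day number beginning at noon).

In the Gregorian calendar the same day is 10 December 1903.
JDN 2451545 is 1 January 2000 CE (Gregorian); the target day is −35086 days from there, so JDN = 2416459.

2416459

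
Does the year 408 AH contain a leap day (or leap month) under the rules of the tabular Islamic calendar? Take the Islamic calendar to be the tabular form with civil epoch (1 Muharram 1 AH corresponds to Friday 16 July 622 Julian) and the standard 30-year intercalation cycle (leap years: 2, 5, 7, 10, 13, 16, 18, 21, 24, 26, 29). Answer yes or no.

yes

Year 408 AH is year 18 of its 30-year cycle; leap positions are 2, 5, 7, 10, 13, 16, 18, 21, 24, 26, 29, so it is a leap year (355 days).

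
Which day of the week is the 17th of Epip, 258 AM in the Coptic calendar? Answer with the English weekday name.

Friday

Equivalently 13 July 542 Gregorian, JDN 1919215.
1919215 ≡ 4 (mod 7); counting from Monday = 0 gives Friday.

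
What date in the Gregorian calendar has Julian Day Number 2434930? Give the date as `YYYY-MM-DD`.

JDN 2451545 is 1 Jan 2000; 2434930 is −16615 days from there.

1954-07-06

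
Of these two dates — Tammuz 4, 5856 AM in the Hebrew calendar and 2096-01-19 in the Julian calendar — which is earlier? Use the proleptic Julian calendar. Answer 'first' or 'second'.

Converting both to JDN: 2486784 vs 2486640; the smaller is the second.

second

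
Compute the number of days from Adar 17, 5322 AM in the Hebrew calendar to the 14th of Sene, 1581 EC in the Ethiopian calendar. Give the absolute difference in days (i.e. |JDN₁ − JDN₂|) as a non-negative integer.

First date → JDN 2291631; second date → JDN 2301599.
The interval is |2291631 − 2301599| = 9968 days.

9968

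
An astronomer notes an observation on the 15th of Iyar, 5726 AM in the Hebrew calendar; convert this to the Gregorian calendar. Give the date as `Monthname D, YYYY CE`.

Julian Day Number of the source date = 2439251.
Converting JDN 2439251 to the Gregorian calendar gives 5 May 1966 CE.

May 5, 1966 CE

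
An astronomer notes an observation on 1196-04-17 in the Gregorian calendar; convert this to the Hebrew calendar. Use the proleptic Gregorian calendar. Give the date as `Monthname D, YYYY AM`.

Julian Day Number of the source date = 2157997.
Converting JDN 2157997 to the Hebrew calendar gives 10 Iyar 4956 AM.

Iyar 10, 4956 AM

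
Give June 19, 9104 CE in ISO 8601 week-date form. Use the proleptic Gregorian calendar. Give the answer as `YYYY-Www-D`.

The weekday is Sunday (ISO weekday 7).
That Sunday belongs to ISO week 24 of ISO year 9104.

9104-W24-7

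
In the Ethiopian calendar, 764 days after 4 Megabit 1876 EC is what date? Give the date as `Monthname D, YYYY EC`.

Miyazya 8, 1878 EC

Counting 764 days forward from JDN 2409248 reaches JDN 2410012, which is Miyazya 8, 1878 EC.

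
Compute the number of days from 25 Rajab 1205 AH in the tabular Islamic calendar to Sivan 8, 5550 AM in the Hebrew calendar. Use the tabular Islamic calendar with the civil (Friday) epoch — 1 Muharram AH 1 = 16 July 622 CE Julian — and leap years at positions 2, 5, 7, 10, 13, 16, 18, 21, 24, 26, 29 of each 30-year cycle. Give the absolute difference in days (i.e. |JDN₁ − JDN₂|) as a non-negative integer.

JDN of the first date = 2375298.
JDN of the second date = 2374985.
|2374985 − 2375298| = 313.

313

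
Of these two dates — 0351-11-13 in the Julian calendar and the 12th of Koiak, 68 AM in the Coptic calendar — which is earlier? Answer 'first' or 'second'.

first

First date → JDN 1849577; second date → JDN 1849603.
JDN 1849577 < JDN 1849603, so the first date is earlier.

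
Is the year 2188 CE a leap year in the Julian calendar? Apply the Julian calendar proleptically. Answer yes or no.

2188 mod 4 = 0, so it is a leap year in the Julian calendar.

yes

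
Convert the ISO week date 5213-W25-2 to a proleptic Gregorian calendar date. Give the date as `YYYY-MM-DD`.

5213-06-18

ISO week 1 of 5213 is the week containing the first Thursday of 5213.
Week 25, day 2 (Tuesday) lands on 5213-06-18.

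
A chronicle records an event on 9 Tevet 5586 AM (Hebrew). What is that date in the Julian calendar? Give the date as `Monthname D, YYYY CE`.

The source date corresponds to 19 December 1825 in the Gregorian calendar (JDN 2387980).
That day falls on 7 December 1825 CE in the Julian calendar.

December 7, 1825 CE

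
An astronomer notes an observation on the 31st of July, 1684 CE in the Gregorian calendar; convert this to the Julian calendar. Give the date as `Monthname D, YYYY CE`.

July 21, 1684 CE

The Julian–Gregorian offset here is 10 days (Julian trailing).
31 July 1684 Gregorian − 10 days → 21 July 1684 Julian.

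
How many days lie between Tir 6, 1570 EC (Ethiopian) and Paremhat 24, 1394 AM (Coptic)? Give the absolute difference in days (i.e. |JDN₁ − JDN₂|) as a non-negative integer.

JDN of the first date = 2297423.
JDN of the second date = 2334026.
|2334026 − 2297423| = 36603.

36603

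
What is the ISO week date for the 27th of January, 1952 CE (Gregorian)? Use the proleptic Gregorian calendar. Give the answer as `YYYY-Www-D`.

The weekday is Sunday (ISO weekday 7).
That Sunday belongs to ISO week 4 of ISO year 1952.

1952-W04-7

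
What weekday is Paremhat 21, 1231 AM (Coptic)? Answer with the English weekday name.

Saturday

Equivalently 27 March 1515 Gregorian, JDN 2274487.
2274487 ≡ 5 (mod 7); counting from Monday = 0 gives Saturday.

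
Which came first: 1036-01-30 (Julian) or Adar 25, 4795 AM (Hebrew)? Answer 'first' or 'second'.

second

The two dates have Julian Day Numbers 2099486 and 2099158 respectively.
Since 2099158 < 2099486, the second date comes first.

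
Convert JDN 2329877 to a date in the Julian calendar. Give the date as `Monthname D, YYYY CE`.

The Gregorian equivalent of JDN 2329877 is 19 November 1666.
In the Julian calendar that day is November 9, 1666 CE.

November 9, 1666 CE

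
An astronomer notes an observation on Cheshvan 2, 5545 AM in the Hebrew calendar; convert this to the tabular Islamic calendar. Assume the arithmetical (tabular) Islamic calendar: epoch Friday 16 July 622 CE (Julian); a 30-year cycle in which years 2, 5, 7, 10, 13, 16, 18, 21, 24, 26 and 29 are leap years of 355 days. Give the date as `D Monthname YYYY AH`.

Both dates share Julian Day Number 2372943; in the tabular Islamic calendar that is 2 Dhu al-Hijjah 1198 AH.

2 Dhu al-Hijjah 1198 AH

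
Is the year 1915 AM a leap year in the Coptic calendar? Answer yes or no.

yes

1915 mod 4 = 3; in the Coptic calendar a year is leap when year mod 4 = 3, so it is a leap year.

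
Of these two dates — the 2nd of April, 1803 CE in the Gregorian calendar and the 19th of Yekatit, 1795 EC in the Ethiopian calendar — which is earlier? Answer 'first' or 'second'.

Converting both to JDN: 2379683 vs 2379647; the smaller is the second.

second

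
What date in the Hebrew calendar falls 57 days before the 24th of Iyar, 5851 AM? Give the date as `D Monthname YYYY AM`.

The starting date is JDN 2484914; 2484914 − 57 = 2484857.
JDN 2484857 corresponds to 26 Adar 5851 AM.

26 Adar 5851 AM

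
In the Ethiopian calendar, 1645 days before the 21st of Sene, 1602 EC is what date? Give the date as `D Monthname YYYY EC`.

JDN of the 21st of Sene, 1602 EC = 2309276.
2309276 − 1645 = 2307631.
JDN 2307631 in the Ethiopian calendar is 17 Tahsas 1598 EC.

17 Tahsas 1598 EC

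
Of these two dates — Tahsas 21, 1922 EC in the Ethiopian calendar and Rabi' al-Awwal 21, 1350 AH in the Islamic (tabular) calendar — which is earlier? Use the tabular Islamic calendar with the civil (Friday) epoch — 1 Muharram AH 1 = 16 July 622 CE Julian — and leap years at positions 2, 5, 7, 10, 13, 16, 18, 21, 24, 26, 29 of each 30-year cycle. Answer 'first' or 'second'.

first

The two dates have Julian Day Numbers 2425976 and 2426560 respectively.
Since 2425976 < 2426560, the first date comes first.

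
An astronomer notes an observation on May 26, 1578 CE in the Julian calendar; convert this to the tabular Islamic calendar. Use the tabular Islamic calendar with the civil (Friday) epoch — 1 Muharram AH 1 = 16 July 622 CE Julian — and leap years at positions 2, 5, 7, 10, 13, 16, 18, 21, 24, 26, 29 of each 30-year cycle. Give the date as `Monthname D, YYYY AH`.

Rabi' al-Awwal 19, 986 AH

The source date corresponds to 5 June 1578 in the proleptic Gregorian calendar (JDN 2297568).
That day falls on 19 Rabi' al-Awwal 986 AH in the tabular Islamic calendar.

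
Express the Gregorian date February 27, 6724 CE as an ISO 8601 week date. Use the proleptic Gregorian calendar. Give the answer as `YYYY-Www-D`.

6724-W09-3

The weekday is Wednesday (ISO weekday 3).
That Wednesday belongs to ISO week 9 of ISO year 6724.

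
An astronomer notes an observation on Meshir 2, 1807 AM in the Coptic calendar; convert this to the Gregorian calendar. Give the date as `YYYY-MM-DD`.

Julian Day Number of the source date = 2484822.
Converting JDN 2484822 to the Gregorian calendar gives 9 February 2091 CE.

2091-02-09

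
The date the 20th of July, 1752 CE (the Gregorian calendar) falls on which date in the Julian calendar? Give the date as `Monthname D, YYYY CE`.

July 9, 1752 CE

For dates in this range the Gregorian date is 11 days ahead of the Julian.
20 July 1752 Gregorian − 11 days → 9 July 1752 Julian.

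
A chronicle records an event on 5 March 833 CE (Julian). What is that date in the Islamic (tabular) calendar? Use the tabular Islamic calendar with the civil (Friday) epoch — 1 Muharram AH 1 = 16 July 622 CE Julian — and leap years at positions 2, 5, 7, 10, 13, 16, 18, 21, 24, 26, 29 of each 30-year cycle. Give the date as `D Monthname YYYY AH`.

The source date corresponds to 9 March 833 in the proleptic Gregorian calendar (JDN 2025375).
That day falls on 8 Safar 218 AH in the tabular Islamic calendar.

8 Safar 218 AH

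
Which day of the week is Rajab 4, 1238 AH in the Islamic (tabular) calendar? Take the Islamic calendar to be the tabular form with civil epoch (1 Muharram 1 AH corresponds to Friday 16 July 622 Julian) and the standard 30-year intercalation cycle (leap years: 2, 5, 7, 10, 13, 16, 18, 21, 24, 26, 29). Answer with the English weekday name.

Equivalently 17 March 1823 Gregorian, JDN 2386972.
Since JDN mod 7 = 0 (0 = Monday), the day is Monday.

Monday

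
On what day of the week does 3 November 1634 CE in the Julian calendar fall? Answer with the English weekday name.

This is JDN 2318183 (13 November 1634 Gregorian).
Since JDN mod 7 = 0 (0 = Monday), the day is Monday.

Monday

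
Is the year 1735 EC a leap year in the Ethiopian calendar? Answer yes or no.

yes

1735 mod 4 = 3; in the Ethiopian calendar a year is leap when year mod 4 = 3, so it is a leap year.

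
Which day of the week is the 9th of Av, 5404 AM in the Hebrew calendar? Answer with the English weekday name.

Thursday

Equivalently 11 August 1644 Gregorian, JDN 2321742.
2321742 ≡ 3 (mod 7); counting from Monday = 0 gives Thursday.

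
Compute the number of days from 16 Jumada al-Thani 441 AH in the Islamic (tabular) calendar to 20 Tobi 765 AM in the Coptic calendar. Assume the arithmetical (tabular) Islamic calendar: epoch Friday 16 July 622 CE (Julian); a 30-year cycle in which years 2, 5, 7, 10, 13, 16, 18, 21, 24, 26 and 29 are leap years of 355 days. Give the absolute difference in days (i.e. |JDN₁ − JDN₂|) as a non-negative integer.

304

First date → JDN 2104524; second date → JDN 2104220.
The interval is |2104524 − 2104220| = 304 days.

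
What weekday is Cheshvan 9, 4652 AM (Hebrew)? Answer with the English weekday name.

In the proleptic Gregorian calendar this is 21 October 891 (JDN 2046785).
JDN 2046785 mod 7 = 6, and JDN 0 was a Monday, so this is a Sunday.

Sunday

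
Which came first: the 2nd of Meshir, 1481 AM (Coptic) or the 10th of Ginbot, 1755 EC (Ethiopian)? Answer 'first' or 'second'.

second

Converting both to JDN: 2365751 vs 2365118; the smaller is the second.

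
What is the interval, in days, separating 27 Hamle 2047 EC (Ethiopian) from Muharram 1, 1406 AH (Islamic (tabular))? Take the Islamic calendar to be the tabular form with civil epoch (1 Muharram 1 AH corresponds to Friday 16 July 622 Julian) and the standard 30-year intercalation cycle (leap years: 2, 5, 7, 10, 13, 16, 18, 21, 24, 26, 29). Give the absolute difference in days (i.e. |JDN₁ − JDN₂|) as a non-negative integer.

25523

First date → JDN 2471848; second date → JDN 2446325.
The interval is |2471848 − 2446325| = 25523 days.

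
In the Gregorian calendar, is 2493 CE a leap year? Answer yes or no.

no

2493 is not divisible by 4, so it is a common year.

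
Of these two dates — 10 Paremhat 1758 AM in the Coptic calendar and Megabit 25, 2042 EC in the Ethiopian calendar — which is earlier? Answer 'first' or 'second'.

first

Converting both to JDN: 2466963 vs 2469900; the smaller is the first.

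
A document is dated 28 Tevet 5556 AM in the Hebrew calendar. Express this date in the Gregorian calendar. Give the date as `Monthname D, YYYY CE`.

January 9, 1796 CE

Julian Day Number of the source date = 2377044.
Converting JDN 2377044 to the Gregorian calendar gives 9 January 1796 CE.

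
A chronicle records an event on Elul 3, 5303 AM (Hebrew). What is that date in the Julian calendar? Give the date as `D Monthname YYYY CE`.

The source date corresponds to 13 August 1543 in the proleptic Gregorian calendar (JDN 2284853).
That day falls on 3 August 1543 CE in the Julian calendar.

3 August 1543 CE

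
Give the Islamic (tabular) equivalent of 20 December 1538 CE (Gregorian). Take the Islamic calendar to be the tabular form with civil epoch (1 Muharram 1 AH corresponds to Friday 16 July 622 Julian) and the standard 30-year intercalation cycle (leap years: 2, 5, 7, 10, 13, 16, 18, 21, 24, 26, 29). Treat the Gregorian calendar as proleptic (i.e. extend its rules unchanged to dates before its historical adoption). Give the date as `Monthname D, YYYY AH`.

Julian Day Number of the source date = 2283156.
Converting JDN 2283156 to the tabular Islamic calendar gives 18 Rajab 945 AH.

Rajab 18, 945 AH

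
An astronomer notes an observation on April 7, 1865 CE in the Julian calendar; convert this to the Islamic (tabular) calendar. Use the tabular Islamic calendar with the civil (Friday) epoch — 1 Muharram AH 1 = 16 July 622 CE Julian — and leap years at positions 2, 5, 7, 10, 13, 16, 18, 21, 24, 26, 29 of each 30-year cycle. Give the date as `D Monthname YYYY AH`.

The source date corresponds to 19 April 1865 in the Gregorian calendar (JDN 2402346).
That day falls on 23 Dhu al-Qa'dah 1281 AH in the tabular Islamic calendar.

23 Dhu al-Qa'dah 1281 AH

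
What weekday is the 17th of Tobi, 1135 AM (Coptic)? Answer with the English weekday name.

Equivalently 21 January 1419 Gregorian, JDN 2239359.
Since JDN mod 7 = 3 (0 = Monday), the day is Thursday.

Thursday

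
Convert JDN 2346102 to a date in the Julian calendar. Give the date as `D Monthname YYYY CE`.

12 April 1711 CE

The Gregorian equivalent of JDN 2346102 is 23 April 1711.
In the Julian calendar that day is 12 April 1711 CE.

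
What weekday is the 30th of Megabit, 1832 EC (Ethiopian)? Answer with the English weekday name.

Equivalently 7 April 1840 Gregorian, JDN 2393203.
2393203 ≡ 1 (mod 7); counting from Monday = 0 gives Tuesday.

Tuesday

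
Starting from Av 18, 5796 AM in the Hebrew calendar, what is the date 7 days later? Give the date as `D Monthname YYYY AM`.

The starting date is JDN 2464917; 2464917 + 7 = 2464924.
JDN 2464924 corresponds to 25 Av 5796 AM.

25 Av 5796 AM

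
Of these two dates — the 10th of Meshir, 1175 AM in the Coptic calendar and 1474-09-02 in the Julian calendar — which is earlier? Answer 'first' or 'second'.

The two dates have Julian Day Numbers 2253992 and 2259681 respectively.
Since 2253992 < 2259681, the first date comes first.

first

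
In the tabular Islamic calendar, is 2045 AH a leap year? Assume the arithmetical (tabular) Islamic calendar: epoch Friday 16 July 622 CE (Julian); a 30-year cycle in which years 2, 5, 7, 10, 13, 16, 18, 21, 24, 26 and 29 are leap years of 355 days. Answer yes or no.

yes

Year 2045 AH is year 5 of its 30-year cycle; leap positions are 2, 5, 7, 10, 13, 16, 18, 21, 24, 26, 29, so it is a leap year (355 days).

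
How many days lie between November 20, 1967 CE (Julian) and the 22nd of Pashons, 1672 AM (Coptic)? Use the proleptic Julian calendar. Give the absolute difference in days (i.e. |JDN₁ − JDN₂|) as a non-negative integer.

First date → JDN 2439828; second date → JDN 2435624.
The interval is |2439828 − 2435624| = 4204 days.

4204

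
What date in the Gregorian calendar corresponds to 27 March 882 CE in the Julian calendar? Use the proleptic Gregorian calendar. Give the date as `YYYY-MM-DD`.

0882-03-31

For dates in this range the Gregorian date is 4 days ahead of the Julian.
27 March 882 Julian + 4 days → 31 March 882 Gregorian.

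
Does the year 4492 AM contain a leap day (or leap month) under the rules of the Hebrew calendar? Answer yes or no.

Hebrew year 4492 is year 8 of its 19-year Metonic cycle; leap years are at positions 3, 6, 8, 11, 14, 17, 19, so it is a leap year (13 months).

yes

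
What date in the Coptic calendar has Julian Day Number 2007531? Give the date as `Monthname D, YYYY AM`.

Pashons 2, 500 AM

The proleptic Gregorian equivalent of JDN 2007531 is 1 May 784.
In the Coptic calendar that day is Pashons 2, 500 AM.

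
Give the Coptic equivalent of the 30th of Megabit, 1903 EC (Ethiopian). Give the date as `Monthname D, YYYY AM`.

Paremhat 30, 1627 AM

The source date corresponds to 8 April 1911 in the Gregorian calendar (JDN 2419135).
That day falls on 30 Paremhat 1627 AM in the Coptic calendar.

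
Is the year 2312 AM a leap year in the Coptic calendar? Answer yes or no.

no

2312 mod 4 = 0; in the Coptic calendar a year is leap when year mod 4 = 3, so it is a common year.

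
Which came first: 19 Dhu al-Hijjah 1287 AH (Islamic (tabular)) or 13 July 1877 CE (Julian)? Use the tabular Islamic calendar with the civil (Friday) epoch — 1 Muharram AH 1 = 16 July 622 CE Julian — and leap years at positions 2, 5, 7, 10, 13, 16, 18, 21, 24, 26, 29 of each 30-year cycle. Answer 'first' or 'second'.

first

First date → JDN 2404499; second date → JDN 2406826.
JDN 2404499 < JDN 2406826, so the first date is earlier.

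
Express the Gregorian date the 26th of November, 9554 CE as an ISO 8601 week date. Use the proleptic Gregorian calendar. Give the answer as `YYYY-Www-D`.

The weekday is Friday (ISO weekday 5).
That Friday belongs to ISO week 47 of ISO year 9554.

9554-W47-5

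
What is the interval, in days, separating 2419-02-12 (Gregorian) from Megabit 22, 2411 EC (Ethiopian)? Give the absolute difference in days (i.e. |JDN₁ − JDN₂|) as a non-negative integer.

JDN of the first date = 2604624.
JDN of the second date = 2604674.
|2604674 − 2604624| = 50.

50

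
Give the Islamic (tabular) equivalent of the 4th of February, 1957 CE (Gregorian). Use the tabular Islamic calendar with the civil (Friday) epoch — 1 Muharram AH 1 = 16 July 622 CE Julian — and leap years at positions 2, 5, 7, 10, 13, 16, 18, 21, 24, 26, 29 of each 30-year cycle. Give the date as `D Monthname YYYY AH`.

4 Rajab 1376 AH

Julian Day Number of the source date = 2435874.
Converting JDN 2435874 to the tabular Islamic calendar gives 4 Rajab 1376 AH.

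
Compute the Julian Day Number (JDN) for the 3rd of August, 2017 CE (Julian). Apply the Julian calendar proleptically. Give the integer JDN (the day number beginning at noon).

2457982

Equivalently 16 August 2017 (Gregorian).
JDN 2451545 is 1 January 2000 CE (Gregorian); the target day is +6437 days from there, so JDN = 2457982.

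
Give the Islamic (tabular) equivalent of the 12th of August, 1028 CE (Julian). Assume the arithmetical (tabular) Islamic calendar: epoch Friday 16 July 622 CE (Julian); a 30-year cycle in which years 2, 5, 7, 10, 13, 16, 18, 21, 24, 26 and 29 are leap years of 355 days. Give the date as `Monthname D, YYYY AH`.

The source date corresponds to 18 August 1028 in the proleptic Gregorian calendar (JDN 2096759).
That day falls on 18 Rajab 419 AH in the tabular Islamic calendar.

Rajab 18, 419 AH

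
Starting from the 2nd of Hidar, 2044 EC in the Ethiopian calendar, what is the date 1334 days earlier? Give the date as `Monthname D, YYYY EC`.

Counting 1334 days back from JDN 2470488 reaches JDN 2469154, which is Megabit 9, 2040 EC.

Megabit 9, 2040 EC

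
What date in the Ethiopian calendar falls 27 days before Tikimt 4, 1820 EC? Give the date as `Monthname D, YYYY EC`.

Meskerem 7, 1820 EC

Counting 27 days back from JDN 2388644 reaches JDN 2388617, which is Meskerem 7, 1820 EC.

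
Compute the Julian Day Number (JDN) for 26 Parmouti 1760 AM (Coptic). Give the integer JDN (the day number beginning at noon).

In the Gregorian calendar the same day is 4 May 2044.
JDN 2400001 is 17 November 1858 CE (Gregorian), MJD 0; the target day is +67739 days from there, so JDN = 2467740.

2467740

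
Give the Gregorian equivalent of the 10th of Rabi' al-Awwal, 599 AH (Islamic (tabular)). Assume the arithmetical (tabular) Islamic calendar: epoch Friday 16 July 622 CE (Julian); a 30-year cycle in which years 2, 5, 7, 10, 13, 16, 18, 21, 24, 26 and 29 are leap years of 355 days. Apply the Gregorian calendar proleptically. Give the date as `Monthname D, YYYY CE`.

December 4, 1202 CE

Julian Day Number of the source date = 2160419.
Converting JDN 2160419 to the Gregorian calendar gives 4 December 1202 CE.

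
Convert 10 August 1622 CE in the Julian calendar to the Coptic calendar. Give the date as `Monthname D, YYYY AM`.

Mesori 17, 1338 AM

Julian Day Number of the source date = 2313715.
Converting JDN 2313715 to the Coptic calendar gives 17 Mesori 1338 AM.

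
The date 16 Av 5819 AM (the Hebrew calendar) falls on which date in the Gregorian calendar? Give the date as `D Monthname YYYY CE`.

Both dates share Julian Day Number 2473301; in the Gregorian calendar that is 26 July 2059 CE.

26 July 2059 CE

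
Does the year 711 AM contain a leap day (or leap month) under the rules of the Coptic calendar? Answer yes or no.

yes

711 mod 4 = 3; in the Coptic calendar a year is leap when year mod 4 = 3, so it is a leap year.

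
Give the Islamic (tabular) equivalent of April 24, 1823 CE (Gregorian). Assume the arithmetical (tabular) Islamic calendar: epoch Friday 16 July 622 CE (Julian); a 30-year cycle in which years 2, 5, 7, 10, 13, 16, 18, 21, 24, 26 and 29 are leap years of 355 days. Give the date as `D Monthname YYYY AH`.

Julian Day Number of the source date = 2387010.
Converting JDN 2387010 to the tabular Islamic calendar gives 12 Sha'ban 1238 AH.

12 Sha'ban 1238 AH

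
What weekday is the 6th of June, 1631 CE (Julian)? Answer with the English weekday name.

Monday

Equivalently 16 June 1631 Gregorian, JDN 2316937.
JDN 2316937 mod 7 = 0, and JDN 0 was a Monday, so this is a Monday.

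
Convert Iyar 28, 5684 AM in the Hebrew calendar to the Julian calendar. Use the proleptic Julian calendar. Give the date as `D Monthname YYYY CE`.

The source date corresponds to 1 June 1924 in the Gregorian calendar (JDN 2423938).
That day falls on 19 May 1924 CE in the Julian calendar.

19 May 1924 CE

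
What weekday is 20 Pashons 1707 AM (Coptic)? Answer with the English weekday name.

In the Gregorian calendar this is 28 May 1991 (JDN 2448405).
2448405 ≡ 1 (mod 7); counting from Monday = 0 gives Tuesday.

Tuesday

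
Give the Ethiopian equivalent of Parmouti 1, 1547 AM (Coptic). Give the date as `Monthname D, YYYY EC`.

The source date corresponds to 8 April 1831 in the Gregorian calendar (JDN 2389916).
That day falls on 1 Miyazya 1823 EC in the Ethiopian calendar.

Miyazya 1, 1823 EC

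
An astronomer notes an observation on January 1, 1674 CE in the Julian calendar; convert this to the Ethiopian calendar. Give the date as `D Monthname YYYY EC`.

6 Tir 1666 EC

Both dates share Julian Day Number 2332487; in the Ethiopian calendar that is 6 Tir 1666 EC.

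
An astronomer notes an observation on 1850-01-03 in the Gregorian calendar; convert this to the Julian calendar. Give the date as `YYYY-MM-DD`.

The Julian–Gregorian offset here is 12 days (Julian trailing).
3 January 1850 Gregorian − 12 days → 22 December 1849 Julian.

1849-12-22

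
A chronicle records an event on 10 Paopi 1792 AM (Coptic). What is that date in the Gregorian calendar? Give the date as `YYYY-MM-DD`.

Both dates share Julian Day Number 2479232; in the Gregorian calendar that is 21 October 2075 CE.

2075-10-21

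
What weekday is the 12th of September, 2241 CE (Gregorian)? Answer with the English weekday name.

2539823 ≡ 6 (mod 7); counting from Monday = 0 gives Sunday.

Sunday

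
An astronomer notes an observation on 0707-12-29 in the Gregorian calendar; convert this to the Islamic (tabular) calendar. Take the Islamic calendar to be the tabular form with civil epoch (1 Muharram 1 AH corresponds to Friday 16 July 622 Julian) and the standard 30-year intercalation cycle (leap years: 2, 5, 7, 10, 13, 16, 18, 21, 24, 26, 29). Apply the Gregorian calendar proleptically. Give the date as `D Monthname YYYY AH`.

25 Muharram 89 AH

Julian Day Number of the source date = 1979648.
Converting JDN 1979648 to the tabular Islamic calendar gives 25 Muharram 89 AH.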